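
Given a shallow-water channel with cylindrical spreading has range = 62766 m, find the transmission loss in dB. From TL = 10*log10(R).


TL = 10*log10(62766) = 47.98

47.98 dB


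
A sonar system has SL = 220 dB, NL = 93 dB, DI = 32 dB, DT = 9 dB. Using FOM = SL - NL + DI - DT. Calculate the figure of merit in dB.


FOM = SL - NL + DI - DT = 220 - 93 + 32 - 9 = 150

150 dB


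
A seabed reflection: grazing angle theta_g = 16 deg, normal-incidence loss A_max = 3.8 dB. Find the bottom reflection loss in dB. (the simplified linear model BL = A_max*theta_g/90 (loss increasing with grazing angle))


BL = A_max * theta_g / 90 = 3.8 * 16 / 90 = 0.68

0.68 dB


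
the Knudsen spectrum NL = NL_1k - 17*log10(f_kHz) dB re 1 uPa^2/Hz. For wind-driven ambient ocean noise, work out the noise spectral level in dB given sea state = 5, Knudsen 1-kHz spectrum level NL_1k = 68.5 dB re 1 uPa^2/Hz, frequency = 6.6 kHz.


NL = NL_1k - 17*log10(f_kHz) = 68.5 - 17*log10(6.6) = 68.5 - (13.93) = 54.57

54.57 dB


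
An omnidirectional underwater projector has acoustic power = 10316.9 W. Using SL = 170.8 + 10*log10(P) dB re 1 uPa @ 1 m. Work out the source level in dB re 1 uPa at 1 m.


SL = 170.8 + 10*log10(10316.9) = 170.8 + 40.14 = 210.94

210.94 dB


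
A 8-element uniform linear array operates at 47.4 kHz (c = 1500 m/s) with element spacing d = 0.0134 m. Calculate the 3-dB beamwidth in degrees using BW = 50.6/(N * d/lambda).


Step 1: lambda = 1500/47400 = 0.03165 m
Step 2: d/lambda = 0.0134/0.03165 = 0.4234
Step 3: BW = 50.6/(N * d/lambda) = 50.6/(8 * 0.4234) = 14.94

14.94 deg


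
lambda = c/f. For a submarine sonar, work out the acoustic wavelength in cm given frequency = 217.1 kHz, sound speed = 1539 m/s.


0.71 cm


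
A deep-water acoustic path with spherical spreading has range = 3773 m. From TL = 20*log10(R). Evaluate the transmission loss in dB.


TL = 20*log10(3773) = 71.53

71.53 dB


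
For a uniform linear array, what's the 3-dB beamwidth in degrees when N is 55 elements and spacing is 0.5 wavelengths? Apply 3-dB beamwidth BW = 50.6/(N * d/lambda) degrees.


BW = 50.6 / (55 * 0.5) = 50.6 / 27.5 = 1.84

1.84 deg


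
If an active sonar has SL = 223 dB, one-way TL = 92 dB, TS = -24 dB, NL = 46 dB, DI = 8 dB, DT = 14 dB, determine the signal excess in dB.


SE = SL - 2*TL + TS - NL + DI - DT = 223 - 2*92 + (-24) - 46 + 8 - 14 = -37

-37 dB


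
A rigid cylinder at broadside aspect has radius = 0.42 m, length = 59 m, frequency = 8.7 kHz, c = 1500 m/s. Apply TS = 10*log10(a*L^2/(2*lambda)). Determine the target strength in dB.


lambda = 1500/8700 = 0.17241 m
TS = 10*log10(0.42*59^2/(2*0.17241)) = 36.27

36.27 dB


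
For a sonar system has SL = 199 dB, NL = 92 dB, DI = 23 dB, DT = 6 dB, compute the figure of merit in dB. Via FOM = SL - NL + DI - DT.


FOM = SL - NL + DI - DT = 199 - 92 + 23 - 6 = 124

124 dB


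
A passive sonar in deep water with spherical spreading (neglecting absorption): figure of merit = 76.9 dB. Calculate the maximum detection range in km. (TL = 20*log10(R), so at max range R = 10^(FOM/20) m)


At max range FOM = TL, so 20*log10(R) = 76.9
R = 10^(76.9/20) = 6998.42 m = 7.0 km

7.0 km


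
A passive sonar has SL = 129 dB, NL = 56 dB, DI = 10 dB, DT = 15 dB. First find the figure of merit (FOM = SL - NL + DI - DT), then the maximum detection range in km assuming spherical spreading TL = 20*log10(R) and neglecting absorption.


Step 1: FOM = SL - NL + DI - DT = 129 - 56 + 10 - 15 = 68 dB
Step 2: at max range FOM = TL = 20*log10(R), so R = 10^(68/20) = 2511.89 m = 2.51 km

2.51 km


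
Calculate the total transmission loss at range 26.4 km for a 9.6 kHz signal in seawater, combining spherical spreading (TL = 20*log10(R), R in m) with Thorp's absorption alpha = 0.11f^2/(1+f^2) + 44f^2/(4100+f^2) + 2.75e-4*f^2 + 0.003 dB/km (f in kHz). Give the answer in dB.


Step 1 (Thorp): alpha = 0.11*92.16/(1+92.16) + 44*92.16/(4100+92.16) + 2.75e-4*92.16 + 0.003 = 1.1045 dB/km
Step 2: TL_spread = 20*log10(26400) = 88.43 dB
Step 3: TL_abs = alpha*R = 1.1045 * 26.4 = 29.16 dB
Step 4: TL_total = 88.43 + 29.16 = 117.59

117.59 dB


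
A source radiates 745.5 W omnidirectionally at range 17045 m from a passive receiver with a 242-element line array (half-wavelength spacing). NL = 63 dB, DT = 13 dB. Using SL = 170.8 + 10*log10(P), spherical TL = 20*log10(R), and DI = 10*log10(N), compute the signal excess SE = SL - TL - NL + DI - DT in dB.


Step 1: SL = 170.8 + 10*log10(745.5) = 199.52 dB
Step 2: TL = 20*log10(17045) = 84.63 dB
Step 3: DI = 10*log10(242) = 23.84 dB
Step 4: SE = SL - TL - NL + DI - DT = 199.52 - 84.63 - 63 + 23.84 - 13 = 62.73

62.73 dB


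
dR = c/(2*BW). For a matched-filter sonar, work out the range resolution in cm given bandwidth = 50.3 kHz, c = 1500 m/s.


1.49 cm


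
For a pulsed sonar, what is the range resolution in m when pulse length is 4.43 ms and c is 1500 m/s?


3.3225 m


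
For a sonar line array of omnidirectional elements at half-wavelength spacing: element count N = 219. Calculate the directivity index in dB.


DI = 10*log10(219) = 23.4

23.4 dB


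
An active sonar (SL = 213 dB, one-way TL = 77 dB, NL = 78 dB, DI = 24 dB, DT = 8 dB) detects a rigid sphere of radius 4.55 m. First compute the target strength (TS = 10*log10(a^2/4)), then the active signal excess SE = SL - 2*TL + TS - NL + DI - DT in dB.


Step 1: TS = 10*log10(4.55^2/4) = 7.14 dB
Step 2: SE = SL - 2*TL + TS - NL + DI - DT = 213 - 2*77 + (7.14) - 78 + 24 - 8 = 4.14

4.14 dB


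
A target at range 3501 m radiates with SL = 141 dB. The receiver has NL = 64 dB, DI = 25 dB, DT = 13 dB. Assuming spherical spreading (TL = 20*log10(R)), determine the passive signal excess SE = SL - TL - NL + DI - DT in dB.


Step 1: TL = 20*log10(3501) = 70.88 dB
Step 2: SE = 141 - 70.88 - 64 + 25 - 13 = 18.12

18.12 dB


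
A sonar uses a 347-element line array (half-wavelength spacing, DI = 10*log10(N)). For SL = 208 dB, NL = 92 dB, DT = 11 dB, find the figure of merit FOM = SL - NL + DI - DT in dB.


Step 1: DI = 10*log10(347) = 25.4 dB
Step 2: FOM = SL - NL + DI - DT = 208 - 92 + 25.4 - 11 = 130.4

130.4 dB


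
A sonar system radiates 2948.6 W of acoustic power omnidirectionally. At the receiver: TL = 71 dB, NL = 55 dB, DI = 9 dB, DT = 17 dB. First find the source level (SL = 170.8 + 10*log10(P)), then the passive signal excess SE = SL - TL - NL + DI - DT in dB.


Step 1: SL = 170.8 + 10*log10(2948.6) = 205.5 dB
Step 2: SE = SL - TL - NL + DI - DT = 205.5 - 71 - 55 + 9 - 17 = 71.5

71.5 dB


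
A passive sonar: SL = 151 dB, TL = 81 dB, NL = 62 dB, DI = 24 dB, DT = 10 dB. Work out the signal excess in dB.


22 dB


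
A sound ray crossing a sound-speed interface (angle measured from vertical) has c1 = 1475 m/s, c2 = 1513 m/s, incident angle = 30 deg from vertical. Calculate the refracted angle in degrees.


sin(theta2) = (c2/c1)*sin(theta1) = (1513/1475)*sin(30 deg) = 0.51288
theta2 = arcsin(0.51288) = 30.86

30.86 deg


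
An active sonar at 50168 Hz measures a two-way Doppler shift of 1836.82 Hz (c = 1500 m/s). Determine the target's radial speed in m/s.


From fd = 2*f*v/c, v = c*fd/(2*f) = 1500 * 1836.82 / (2*50168) = 27.46

27.46 m/s


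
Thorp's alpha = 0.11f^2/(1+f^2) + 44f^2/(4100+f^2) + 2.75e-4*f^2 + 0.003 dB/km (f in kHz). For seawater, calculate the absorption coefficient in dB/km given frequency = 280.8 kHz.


f^2 = 78848.64
alpha = 0.11*78848.64/(1+78848.64) + 44*78848.64/(4100+78848.64) + 2.75e-4*78848.64 + 0.003 = 63.622

63.622 dB/km


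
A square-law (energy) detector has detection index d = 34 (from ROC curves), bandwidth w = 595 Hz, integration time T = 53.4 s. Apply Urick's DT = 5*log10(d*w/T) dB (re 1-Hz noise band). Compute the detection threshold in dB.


12.89 dB


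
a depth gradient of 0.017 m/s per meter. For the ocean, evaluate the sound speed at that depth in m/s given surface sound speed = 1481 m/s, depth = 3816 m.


1545.872 m/s


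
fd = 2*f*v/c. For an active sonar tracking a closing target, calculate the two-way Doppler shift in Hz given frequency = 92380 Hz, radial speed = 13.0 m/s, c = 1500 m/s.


fd = 2*f*v/c = 2 * 92380 * 13.0 / 1500 = 1601.25

1601.25 Hz


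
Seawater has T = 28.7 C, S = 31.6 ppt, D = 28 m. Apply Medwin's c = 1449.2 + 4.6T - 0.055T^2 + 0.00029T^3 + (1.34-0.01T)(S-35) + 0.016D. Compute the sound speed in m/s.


1539.64 m/s


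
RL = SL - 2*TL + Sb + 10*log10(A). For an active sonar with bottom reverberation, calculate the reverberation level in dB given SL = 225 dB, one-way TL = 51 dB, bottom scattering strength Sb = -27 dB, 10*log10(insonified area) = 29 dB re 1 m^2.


125 dB


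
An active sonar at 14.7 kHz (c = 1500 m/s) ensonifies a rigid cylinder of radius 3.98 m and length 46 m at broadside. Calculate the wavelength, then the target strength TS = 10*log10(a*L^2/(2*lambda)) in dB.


Step 1: lambda = c/f = 1500/14700 = 0.10204 m
Step 2: TS = 10*log10(a*L^2/(2*lambda)) = 10*log10(3.98*46^2/(2*0.10204)) = 46.16

46.16 dB


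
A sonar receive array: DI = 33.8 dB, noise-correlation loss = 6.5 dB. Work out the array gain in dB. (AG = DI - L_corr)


27.3 dB


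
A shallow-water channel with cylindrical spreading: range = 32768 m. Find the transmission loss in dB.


45.15 dB


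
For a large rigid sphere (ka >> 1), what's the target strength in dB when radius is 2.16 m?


TS = 10*log10(2.16^2 / 4) = 10*log10(1.1664) = 0.67

0.67 dB


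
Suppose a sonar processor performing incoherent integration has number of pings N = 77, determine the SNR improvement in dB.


Gain = 5*log10(77) = 9.43

9.43 dB


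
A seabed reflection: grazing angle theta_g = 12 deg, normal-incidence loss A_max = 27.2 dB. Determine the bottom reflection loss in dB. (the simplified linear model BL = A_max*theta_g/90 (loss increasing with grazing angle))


BL = A_max * theta_g / 90 = 27.2 * 12 / 90 = 3.63

3.63 dB


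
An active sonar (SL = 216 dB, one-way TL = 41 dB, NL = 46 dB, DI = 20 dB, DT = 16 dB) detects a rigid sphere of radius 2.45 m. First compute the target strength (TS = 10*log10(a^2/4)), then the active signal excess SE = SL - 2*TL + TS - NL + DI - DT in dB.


Step 1: TS = 10*log10(2.45^2/4) = 1.76 dB
Step 2: SE = SL - 2*TL + TS - NL + DI - DT = 216 - 2*41 + (1.76) - 46 + 20 - 16 = 93.76

93.76 dB


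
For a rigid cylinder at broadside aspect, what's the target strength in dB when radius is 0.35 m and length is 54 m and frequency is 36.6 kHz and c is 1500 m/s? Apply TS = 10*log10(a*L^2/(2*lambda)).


lambda = 1500/36600 = 0.04098 m
TS = 10*log10(0.35*54^2/(2*0.04098)) = 40.95

40.95 dB


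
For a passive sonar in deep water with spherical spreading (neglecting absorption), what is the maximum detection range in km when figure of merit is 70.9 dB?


At max range FOM = TL, so 20*log10(R) = 70.9
R = 10^(70.9/20) = 3507.52 m = 3.51 km

3.51 km


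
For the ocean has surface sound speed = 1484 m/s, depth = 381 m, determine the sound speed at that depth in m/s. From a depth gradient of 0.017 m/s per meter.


c = 1484 + 0.017 * 381 = 1490.477

1490.477 m/s


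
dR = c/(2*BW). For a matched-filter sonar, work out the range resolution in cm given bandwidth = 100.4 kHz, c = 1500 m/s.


0.75 cm


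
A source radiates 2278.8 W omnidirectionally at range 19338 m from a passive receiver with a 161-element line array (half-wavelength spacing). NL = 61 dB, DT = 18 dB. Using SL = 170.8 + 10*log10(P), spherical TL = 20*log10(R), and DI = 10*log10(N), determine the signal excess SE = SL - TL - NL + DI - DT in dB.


Step 1: SL = 170.8 + 10*log10(2278.8) = 204.38 dB
Step 2: TL = 20*log10(19338) = 85.73 dB
Step 3: DI = 10*log10(161) = 22.07 dB
Step 4: SE = SL - TL - NL + DI - DT = 204.38 - 85.73 - 61 + 22.07 - 18 = 61.72

61.72 dB


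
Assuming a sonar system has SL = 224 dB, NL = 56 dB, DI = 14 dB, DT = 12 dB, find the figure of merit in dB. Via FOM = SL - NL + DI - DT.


FOM = SL - NL + DI - DT = 224 - 56 + 14 - 12 = 170

170 dB


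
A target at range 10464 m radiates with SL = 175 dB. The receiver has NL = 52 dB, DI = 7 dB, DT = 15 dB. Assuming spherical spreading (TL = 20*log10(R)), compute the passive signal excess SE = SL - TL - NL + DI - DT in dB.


Step 1: TL = 20*log10(10464) = 80.39 dB
Step 2: SE = 175 - 80.39 - 52 + 7 - 15 = 34.61

34.61 dB


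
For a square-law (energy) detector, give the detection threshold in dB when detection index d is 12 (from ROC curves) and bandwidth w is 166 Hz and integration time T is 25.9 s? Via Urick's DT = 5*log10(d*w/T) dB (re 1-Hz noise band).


DT = 5*log10(d*w/T) = 5*log10(12 * 166 / 25.9) = 5*log10(76.91) = 9.43

9.43 dB


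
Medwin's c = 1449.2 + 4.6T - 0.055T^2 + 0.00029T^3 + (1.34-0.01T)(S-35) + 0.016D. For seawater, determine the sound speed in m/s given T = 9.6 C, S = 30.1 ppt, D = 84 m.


c = 1449.2 + 4.6*9.6 - 0.055*9.6^2 + 0.00029*9.6^3 + (1.34 - 0.01*9.6)*(30.1 - 35) + 0.016*84 = 1483.8

1483.8 m/s


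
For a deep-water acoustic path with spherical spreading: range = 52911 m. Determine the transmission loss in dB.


TL = 20*log10(52911) = 94.47

94.47 dB


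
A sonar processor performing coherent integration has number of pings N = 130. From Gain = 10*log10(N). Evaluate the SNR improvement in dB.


21.14 dB


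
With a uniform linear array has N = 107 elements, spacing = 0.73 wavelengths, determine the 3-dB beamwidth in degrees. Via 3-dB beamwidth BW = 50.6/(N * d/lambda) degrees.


BW = 50.6 / (107 * 0.73) = 50.6 / 78.11 = 0.65

0.65 deg


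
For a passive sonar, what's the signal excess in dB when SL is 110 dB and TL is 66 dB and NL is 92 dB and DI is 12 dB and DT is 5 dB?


SE = SL - TL - NL + DI - DT = 110 - 66 - 92 + 12 - 5 = -41

-41 dB


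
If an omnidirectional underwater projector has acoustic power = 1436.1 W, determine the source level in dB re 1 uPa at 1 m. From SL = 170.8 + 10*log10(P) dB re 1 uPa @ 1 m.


SL = 170.8 + 10*log10(1436.1) = 170.8 + 31.57 = 202.37

202.37 dB


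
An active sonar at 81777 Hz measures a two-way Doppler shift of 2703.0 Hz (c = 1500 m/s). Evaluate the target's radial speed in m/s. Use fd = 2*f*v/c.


From fd = 2*f*v/c, v = c*fd/(2*f) = 1500 * 2703.0 / (2*81777) = 24.79

24.79 m/s


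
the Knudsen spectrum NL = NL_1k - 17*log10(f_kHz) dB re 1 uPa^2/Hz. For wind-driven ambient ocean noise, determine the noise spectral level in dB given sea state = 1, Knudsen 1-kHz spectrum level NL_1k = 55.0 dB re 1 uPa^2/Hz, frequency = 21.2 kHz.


NL = NL_1k - 17*log10(f_kHz) = 55.0 - 17*log10(21.2) = 55.0 - (22.55) = 32.45

32.45 dB


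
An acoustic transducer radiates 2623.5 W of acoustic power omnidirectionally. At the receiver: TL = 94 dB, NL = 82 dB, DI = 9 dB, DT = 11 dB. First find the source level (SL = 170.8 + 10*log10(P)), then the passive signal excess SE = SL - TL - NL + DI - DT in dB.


Step 1: SL = 170.8 + 10*log10(2623.5) = 204.99 dB
Step 2: SE = SL - TL - NL + DI - DT = 204.99 - 94 - 82 + 9 - 11 = 26.99

26.99 dB


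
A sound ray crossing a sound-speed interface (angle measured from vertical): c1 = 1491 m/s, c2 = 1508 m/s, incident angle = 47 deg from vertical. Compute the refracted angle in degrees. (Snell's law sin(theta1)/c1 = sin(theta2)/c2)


sin(theta2) = (c2/c1)*sin(theta1) = (1508/1491)*sin(47 deg) = 0.73969
theta2 = arcsin(0.73969) = 47.71

47.71 deg


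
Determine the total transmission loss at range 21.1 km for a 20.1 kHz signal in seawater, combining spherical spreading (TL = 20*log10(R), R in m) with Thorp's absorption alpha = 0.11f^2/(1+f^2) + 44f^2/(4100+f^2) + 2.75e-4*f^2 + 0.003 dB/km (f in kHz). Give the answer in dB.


Step 1 (Thorp): alpha = 0.11*404.01/(1+404.01) + 44*404.01/(4100+404.01) + 2.75e-4*404.01 + 0.003 = 4.1706 dB/km
Step 2: TL_spread = 20*log10(21100) = 86.49 dB
Step 3: TL_abs = alpha*R = 4.1706 * 21.1 = 88.0 dB
Step 4: TL_total = 86.49 + 88.0 = 174.49

174.49 dB


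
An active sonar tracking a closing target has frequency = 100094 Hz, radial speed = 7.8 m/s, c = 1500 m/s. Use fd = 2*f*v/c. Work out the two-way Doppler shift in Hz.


fd = 2*f*v/c = 2 * 100094 * 7.8 / 1500 = 1040.98

1040.98 Hz


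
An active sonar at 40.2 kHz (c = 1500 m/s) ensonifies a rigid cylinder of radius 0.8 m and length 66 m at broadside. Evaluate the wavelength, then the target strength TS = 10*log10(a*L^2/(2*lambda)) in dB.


Step 1: lambda = c/f = 1500/40200 = 0.03731 m
Step 2: TS = 10*log10(a*L^2/(2*lambda)) = 10*log10(0.8*66^2/(2*0.03731)) = 46.69

46.69 dB


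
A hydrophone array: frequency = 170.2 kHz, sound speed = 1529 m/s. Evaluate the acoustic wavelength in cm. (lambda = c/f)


lambda = c/f = 1529 / 170200 = 0.009 m = 0.9 cm

0.9 cm


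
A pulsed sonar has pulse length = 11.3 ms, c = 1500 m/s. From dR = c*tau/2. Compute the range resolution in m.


dR = c*tau/2 = 1500 * 11.3e-3 / 2 = 8.475

8.475 m


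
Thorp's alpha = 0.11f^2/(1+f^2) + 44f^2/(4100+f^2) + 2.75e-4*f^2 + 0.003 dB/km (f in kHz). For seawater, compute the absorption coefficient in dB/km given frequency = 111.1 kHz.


f^2 = 12343.21
alpha = 0.11*12343.21/(1+12343.21) + 44*12343.21/(4100+12343.21) + 2.75e-4*12343.21 + 0.003 = 36.536

36.536 dB/km


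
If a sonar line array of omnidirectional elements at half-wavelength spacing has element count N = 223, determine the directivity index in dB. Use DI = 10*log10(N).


DI = 10*log10(223) = 23.48

23.48 dB


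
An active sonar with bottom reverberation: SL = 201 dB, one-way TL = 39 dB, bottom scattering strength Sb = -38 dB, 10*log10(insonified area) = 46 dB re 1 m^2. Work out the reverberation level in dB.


131 dB


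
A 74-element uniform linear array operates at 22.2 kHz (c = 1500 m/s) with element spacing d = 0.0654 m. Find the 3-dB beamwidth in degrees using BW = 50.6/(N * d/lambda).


Step 1: lambda = 1500/22200 = 0.06757 m
Step 2: d/lambda = 0.0654/0.06757 = 0.9679
Step 3: BW = 50.6/(N * d/lambda) = 50.6/(74 * 0.9679) = 0.71

0.71 deg


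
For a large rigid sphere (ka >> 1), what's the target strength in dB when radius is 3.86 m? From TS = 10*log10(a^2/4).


TS = 10*log10(3.86^2 / 4) = 10*log10(3.7249) = 5.71

5.71 dB


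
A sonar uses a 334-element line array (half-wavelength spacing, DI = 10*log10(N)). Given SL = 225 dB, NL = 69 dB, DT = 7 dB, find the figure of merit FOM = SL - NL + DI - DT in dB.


Step 1: DI = 10*log10(334) = 25.24 dB
Step 2: FOM = SL - NL + DI - DT = 225 - 69 + 25.24 - 7 = 174.24

174.24 dB


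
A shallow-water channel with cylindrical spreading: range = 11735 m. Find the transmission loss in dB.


TL = 10*log10(11735) = 40.69

40.69 dB


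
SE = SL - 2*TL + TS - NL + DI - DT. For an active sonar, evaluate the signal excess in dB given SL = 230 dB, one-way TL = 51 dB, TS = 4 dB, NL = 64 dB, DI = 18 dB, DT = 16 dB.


SE = SL - 2*TL + TS - NL + DI - DT = 230 - 2*51 + (4) - 64 + 18 - 16 = 70

70 dB


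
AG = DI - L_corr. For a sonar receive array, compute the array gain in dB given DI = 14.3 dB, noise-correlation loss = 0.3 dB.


AG = DI - L_corr = 14.3 - 0.3 = 14.0

14.0 dB


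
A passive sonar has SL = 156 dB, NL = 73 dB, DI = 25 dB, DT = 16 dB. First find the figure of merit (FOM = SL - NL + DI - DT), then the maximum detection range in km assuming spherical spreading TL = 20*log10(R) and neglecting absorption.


Step 1: FOM = SL - NL + DI - DT = 156 - 73 + 25 - 16 = 92 dB
Step 2: at max range FOM = TL = 20*log10(R), so R = 10^(92/20) = 39810.72 m = 39.81 km

39.81 km


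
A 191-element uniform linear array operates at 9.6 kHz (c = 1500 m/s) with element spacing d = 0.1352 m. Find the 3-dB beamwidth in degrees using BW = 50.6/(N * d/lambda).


Step 1: lambda = 1500/9600 = 0.15625 m
Step 2: d/lambda = 0.1352/0.15625 = 0.8653
Step 3: BW = 50.6/(N * d/lambda) = 50.6/(191 * 0.8653) = 0.31

0.31 deg


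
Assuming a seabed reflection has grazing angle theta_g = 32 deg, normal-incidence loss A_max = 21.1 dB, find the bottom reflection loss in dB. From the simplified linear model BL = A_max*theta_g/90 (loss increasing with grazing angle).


7.5 dB


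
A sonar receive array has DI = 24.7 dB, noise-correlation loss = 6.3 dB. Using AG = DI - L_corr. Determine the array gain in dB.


AG = DI - L_corr = 24.7 - 6.3 = 18.4

18.4 dB


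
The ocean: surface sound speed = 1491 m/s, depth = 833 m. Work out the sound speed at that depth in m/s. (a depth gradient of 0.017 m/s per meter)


c = 1491 + 0.017 * 833 = 1505.161

1505.161 m/s


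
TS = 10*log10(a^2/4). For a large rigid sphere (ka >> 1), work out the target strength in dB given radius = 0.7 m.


TS = 10*log10(0.7^2 / 4) = 10*log10(0.1225) = -9.12

-9.12 dB


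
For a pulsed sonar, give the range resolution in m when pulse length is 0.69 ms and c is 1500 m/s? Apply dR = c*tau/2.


0.5175 m


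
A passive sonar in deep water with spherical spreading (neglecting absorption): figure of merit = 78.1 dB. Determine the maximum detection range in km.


At max range FOM = TL, so 20*log10(R) = 78.1
R = 10^(78.1/20) = 8035.26 m = 8.04 km

8.04 km


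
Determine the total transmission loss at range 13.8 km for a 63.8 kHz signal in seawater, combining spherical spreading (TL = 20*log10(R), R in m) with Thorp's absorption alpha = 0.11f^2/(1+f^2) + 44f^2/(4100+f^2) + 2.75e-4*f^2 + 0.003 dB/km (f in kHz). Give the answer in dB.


402.31 dB


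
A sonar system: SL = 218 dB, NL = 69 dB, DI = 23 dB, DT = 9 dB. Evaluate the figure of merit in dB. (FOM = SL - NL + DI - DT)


FOM = SL - NL + DI - DT = 218 - 69 + 23 - 9 = 163

163 dB


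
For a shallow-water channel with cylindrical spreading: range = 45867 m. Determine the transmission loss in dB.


TL = 10*log10(45867) = 46.62

46.62 dB


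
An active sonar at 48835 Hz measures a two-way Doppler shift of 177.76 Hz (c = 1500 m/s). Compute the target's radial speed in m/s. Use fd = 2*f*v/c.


2.73 m/s


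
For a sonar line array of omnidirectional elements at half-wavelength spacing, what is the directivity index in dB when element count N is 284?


24.53 dB


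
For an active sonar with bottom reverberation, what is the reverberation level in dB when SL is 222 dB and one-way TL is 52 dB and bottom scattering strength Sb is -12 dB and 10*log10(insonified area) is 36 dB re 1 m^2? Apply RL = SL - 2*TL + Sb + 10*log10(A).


RL = SL - 2*TL + Sb + 10*log10(A) = 222 - 2*52 + (-12) + 36 = 142

142 dB


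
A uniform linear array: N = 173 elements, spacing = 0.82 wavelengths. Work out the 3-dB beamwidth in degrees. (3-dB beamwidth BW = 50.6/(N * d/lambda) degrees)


0.36 deg


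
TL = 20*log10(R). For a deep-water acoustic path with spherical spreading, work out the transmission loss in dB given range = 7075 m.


TL = 20*log10(7075) = 76.99

76.99 dB


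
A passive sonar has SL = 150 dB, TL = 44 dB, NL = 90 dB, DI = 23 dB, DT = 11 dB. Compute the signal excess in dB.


SE = SL - TL - NL + DI - DT = 150 - 44 - 90 + 23 - 11 = 28

28 dB


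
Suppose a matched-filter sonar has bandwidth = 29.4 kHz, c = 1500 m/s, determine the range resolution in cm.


2.55 cm


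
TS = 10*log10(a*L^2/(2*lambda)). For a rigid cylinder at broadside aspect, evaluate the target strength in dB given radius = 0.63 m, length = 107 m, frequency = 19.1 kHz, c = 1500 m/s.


46.62 dB


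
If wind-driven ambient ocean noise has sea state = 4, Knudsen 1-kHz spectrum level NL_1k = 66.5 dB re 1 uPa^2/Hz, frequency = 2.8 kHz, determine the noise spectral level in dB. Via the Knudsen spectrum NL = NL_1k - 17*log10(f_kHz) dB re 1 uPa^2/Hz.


58.9 dB


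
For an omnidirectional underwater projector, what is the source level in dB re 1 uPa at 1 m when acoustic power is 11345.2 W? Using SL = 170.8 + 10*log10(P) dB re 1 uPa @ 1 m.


SL = 170.8 + 10*log10(11345.2) = 170.8 + 40.55 = 211.35

211.35 dB


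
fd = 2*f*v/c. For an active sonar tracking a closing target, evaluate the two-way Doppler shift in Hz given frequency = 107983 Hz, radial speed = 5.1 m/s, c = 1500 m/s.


fd = 2*f*v/c = 2 * 107983 * 5.1 / 1500 = 734.28

734.28 Hz


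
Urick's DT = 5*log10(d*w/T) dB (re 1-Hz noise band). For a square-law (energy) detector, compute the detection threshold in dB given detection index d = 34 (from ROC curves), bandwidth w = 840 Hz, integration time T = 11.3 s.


17.01 dB


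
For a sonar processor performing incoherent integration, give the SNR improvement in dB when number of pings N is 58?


Gain = 5*log10(58) = 8.82

8.82 dB


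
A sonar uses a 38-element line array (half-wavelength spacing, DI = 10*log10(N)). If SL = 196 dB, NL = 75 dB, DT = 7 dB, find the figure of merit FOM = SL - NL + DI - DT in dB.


Step 1: DI = 10*log10(38) = 15.8 dB
Step 2: FOM = SL - NL + DI - DT = 196 - 75 + 15.8 - 7 = 129.8

129.8 dB


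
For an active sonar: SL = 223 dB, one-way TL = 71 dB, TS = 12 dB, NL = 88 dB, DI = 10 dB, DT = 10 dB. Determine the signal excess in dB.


SE = SL - 2*TL + TS - NL + DI - DT = 223 - 2*71 + (12) - 88 + 10 - 10 = 5

5 dB


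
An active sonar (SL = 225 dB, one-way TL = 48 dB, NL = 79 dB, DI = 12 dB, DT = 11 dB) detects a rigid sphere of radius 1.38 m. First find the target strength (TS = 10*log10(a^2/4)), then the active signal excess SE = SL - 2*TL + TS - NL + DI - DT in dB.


Step 1: TS = 10*log10(1.38^2/4) = -3.22 dB
Step 2: SE = SL - 2*TL + TS - NL + DI - DT = 225 - 2*48 + (-3.22) - 79 + 12 - 11 = 47.78

47.78 dB


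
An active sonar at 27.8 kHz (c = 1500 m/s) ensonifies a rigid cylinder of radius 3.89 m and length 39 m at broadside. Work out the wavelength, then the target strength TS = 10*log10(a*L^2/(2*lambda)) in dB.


Step 1: lambda = c/f = 1500/27800 = 0.05396 m
Step 2: TS = 10*log10(a*L^2/(2*lambda)) = 10*log10(3.89*39^2/(2*0.05396)) = 47.39

47.39 dB


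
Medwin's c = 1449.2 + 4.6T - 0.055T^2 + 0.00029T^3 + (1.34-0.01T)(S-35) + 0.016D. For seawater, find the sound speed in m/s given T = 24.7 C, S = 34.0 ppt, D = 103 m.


1534.19 m/s


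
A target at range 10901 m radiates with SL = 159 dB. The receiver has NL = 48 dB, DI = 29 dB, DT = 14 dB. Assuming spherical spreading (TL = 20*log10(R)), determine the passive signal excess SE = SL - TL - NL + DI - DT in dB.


Step 1: TL = 20*log10(10901) = 80.75 dB
Step 2: SE = 159 - 80.75 - 48 + 29 - 14 = 45.25

45.25 dB


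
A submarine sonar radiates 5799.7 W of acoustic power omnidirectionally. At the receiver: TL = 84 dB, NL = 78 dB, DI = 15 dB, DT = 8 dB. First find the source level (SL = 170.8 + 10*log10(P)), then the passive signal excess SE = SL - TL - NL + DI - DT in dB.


Step 1: SL = 170.8 + 10*log10(5799.7) = 208.43 dB
Step 2: SE = SL - TL - NL + DI - DT = 208.43 - 84 - 78 + 15 - 8 = 53.43

53.43 dB


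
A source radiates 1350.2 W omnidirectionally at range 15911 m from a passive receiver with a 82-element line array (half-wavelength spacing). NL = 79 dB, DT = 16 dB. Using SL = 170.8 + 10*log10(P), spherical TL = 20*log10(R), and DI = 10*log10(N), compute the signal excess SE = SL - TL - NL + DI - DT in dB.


Step 1: SL = 170.8 + 10*log10(1350.2) = 202.1 dB
Step 2: TL = 20*log10(15911) = 84.03 dB
Step 3: DI = 10*log10(82) = 19.14 dB
Step 4: SE = SL - TL - NL + DI - DT = 202.1 - 84.03 - 79 + 19.14 - 16 = 42.21

42.21 dB


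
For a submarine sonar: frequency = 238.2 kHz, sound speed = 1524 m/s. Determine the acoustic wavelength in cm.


0.64 cm


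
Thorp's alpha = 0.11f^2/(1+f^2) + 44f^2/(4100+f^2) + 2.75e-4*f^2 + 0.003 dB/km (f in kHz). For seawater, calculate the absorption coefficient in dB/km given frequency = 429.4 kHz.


93.862 dB/km


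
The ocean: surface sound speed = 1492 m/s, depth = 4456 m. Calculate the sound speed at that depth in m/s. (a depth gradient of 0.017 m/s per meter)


1567.752 m/s


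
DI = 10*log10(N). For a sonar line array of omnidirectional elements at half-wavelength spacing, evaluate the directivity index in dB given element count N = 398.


DI = 10*log10(398) = 26.0

26.0 dB


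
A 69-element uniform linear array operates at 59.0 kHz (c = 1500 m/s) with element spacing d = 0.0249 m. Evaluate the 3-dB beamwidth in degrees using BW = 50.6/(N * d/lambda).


Step 1: lambda = 1500/59000 = 0.02542 m
Step 2: d/lambda = 0.0249/0.02542 = 0.9795
Step 3: BW = 50.6/(N * d/lambda) = 50.6/(69 * 0.9795) = 0.75

0.75 deg


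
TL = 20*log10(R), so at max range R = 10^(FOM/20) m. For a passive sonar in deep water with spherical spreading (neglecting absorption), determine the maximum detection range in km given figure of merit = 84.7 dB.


17.18 km


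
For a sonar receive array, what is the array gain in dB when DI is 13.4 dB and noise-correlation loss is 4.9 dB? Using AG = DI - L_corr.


AG = DI - L_corr = 13.4 - 4.9 = 8.5

8.5 dB


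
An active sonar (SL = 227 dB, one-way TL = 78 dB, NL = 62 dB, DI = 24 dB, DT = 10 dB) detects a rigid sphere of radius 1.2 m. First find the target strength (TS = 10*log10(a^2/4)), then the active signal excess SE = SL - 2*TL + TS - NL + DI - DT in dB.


Step 1: TS = 10*log10(1.2^2/4) = -4.44 dB
Step 2: SE = SL - 2*TL + TS - NL + DI - DT = 227 - 2*78 + (-4.44) - 62 + 24 - 10 = 18.56

18.56 dB


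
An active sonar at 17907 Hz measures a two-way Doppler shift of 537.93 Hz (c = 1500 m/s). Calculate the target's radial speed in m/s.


22.53 m/s


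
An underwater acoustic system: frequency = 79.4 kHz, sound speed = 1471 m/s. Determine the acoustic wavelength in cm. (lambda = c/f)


lambda = c/f = 1471 / 79400 = 0.0185 m = 1.85 cm

1.85 cm


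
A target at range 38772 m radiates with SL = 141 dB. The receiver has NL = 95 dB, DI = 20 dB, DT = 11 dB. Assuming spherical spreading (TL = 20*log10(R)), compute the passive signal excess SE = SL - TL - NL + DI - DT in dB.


Step 1: TL = 20*log10(38772) = 91.77 dB
Step 2: SE = 141 - 91.77 - 95 + 20 - 11 = -36.77

-36.77 dB


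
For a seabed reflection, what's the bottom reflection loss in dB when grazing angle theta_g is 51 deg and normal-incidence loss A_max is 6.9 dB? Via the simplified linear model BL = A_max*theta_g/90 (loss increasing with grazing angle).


BL = A_max * theta_g / 90 = 6.9 * 51 / 90 = 3.91

3.91 dB


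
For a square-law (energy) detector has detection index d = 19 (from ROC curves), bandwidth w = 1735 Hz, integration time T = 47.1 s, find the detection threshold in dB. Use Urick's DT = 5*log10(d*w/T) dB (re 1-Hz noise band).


DT = 5*log10(d*w/T) = 5*log10(19 * 1735 / 47.1) = 5*log10(699.89) = 14.23

14.23 dB


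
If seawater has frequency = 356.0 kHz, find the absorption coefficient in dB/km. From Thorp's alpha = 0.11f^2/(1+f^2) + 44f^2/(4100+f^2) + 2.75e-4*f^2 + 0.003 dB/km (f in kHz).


f^2 = 126736.0
alpha = 0.11*126736.0/(1+126736.0) + 44*126736.0/(4100+126736.0) + 2.75e-4*126736.0 + 0.003 = 77.587

77.587 dB/km


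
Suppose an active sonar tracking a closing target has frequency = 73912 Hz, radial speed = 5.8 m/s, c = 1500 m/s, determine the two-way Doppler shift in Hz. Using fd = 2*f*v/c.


fd = 2*f*v/c = 2 * 73912 * 5.8 / 1500 = 571.59

571.59 Hz


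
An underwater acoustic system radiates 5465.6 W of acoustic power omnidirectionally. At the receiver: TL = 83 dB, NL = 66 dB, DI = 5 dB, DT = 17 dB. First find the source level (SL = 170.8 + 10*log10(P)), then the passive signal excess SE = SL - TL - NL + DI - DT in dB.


Step 1: SL = 170.8 + 10*log10(5465.6) = 208.18 dB
Step 2: SE = SL - TL - NL + DI - DT = 208.18 - 83 - 66 + 5 - 17 = 47.18

47.18 dB


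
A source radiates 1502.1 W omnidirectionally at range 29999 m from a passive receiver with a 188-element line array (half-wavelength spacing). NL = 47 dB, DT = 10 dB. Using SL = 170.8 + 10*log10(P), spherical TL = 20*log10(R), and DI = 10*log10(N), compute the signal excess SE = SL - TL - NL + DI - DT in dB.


Step 1: SL = 170.8 + 10*log10(1502.1) = 202.57 dB
Step 2: TL = 20*log10(29999) = 89.54 dB
Step 3: DI = 10*log10(188) = 22.74 dB
Step 4: SE = SL - TL - NL + DI - DT = 202.57 - 89.54 - 47 + 22.74 - 10 = 78.77

78.77 dB


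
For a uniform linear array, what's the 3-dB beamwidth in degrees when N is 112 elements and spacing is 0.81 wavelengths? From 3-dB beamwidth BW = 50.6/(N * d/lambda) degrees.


BW = 50.6 / (112 * 0.81) = 50.6 / 90.72 = 0.56

0.56 deg


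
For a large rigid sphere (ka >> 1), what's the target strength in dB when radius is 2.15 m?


0.63 dB


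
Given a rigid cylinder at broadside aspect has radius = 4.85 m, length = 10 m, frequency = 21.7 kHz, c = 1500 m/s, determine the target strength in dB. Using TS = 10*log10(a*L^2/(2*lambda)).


35.45 dB


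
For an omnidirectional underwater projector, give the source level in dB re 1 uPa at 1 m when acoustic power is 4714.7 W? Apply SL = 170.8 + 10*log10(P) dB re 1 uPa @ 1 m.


SL = 170.8 + 10*log10(4714.7) = 170.8 + 36.73 = 207.53

207.53 dB


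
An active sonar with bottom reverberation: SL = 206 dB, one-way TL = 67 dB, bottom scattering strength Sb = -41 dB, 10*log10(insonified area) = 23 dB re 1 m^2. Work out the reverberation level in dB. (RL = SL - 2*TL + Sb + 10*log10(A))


RL = SL - 2*TL + Sb + 10*log10(A) = 206 - 2*67 + (-41) + 23 = 54

54 dB


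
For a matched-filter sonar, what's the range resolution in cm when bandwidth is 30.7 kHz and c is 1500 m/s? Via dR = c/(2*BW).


2.44 cm


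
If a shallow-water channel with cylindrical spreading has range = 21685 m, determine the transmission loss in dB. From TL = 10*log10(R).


TL = 10*log10(21685) = 43.36

43.36 dB


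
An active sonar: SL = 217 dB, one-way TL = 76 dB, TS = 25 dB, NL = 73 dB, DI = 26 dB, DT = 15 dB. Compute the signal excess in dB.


SE = SL - 2*TL + TS - NL + DI - DT = 217 - 2*76 + (25) - 73 + 26 - 15 = 28

28 dB


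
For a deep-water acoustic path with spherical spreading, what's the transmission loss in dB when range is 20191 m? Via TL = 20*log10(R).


TL = 20*log10(20191) = 86.1

86.1 dB


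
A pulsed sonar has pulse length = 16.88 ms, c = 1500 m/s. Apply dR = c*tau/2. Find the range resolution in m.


12.66 m


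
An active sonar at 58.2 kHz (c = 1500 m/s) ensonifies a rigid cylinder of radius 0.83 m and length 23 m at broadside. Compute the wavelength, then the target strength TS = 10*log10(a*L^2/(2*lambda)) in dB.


Step 1: lambda = c/f = 1500/58200 = 0.02577 m
Step 2: TS = 10*log10(a*L^2/(2*lambda)) = 10*log10(0.83*23^2/(2*0.02577)) = 39.3

39.3 dB


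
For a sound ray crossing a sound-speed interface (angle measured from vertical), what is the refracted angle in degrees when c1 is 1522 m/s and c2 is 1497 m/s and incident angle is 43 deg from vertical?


42.13 deg


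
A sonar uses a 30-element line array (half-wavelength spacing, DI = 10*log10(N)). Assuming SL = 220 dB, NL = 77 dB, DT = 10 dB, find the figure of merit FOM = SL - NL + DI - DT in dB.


Step 1: DI = 10*log10(30) = 14.77 dB
Step 2: FOM = SL - NL + DI - DT = 220 - 77 + 14.77 - 10 = 147.77

147.77 dB


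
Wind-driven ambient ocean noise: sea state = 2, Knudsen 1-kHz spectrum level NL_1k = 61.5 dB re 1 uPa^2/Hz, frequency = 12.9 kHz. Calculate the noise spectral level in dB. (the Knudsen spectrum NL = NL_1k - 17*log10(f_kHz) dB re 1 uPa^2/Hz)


42.62 dB


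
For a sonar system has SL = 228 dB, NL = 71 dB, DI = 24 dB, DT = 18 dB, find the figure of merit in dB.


163 dB


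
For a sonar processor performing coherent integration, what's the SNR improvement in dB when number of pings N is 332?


Gain = 10*log10(332) = 25.21

25.21 dB


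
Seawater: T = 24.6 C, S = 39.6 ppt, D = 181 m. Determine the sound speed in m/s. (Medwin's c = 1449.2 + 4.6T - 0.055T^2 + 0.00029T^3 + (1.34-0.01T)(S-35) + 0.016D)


1541.32 m/s


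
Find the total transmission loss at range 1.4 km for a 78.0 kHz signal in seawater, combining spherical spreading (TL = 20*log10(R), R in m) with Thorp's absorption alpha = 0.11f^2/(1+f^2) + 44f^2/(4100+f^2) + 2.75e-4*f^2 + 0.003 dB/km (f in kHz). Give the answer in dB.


Step 1 (Thorp): alpha = 0.11*6084.0/(1+6084.0) + 44*6084.0/(4100+6084.0) + 2.75e-4*6084.0 + 0.003 = 28.072 dB/km
Step 2: TL_spread = 20*log10(1400) = 62.92 dB
Step 3: TL_abs = alpha*R = 28.072 * 1.4 = 39.3 dB
Step 4: TL_total = 62.92 + 39.3 = 102.22

102.22 dB


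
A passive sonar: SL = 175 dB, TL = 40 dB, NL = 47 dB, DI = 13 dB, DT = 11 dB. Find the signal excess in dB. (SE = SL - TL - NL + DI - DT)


SE = SL - TL - NL + DI - DT = 175 - 40 - 47 + 13 - 11 = 90

90 dB


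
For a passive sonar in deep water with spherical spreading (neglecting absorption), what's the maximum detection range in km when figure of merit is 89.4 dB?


At max range FOM = TL, so 20*log10(R) = 89.4
R = 10^(89.4/20) = 29512.09 m = 29.51 km

29.51 km


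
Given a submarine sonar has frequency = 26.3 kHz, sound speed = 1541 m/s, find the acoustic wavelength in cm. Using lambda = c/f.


lambda = c/f = 1541 / 26300 = 0.0586 m = 5.86 cm

5.86 cm


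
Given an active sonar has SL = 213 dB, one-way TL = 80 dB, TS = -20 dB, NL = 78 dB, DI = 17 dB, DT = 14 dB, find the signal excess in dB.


SE = SL - 2*TL + TS - NL + DI - DT = 213 - 2*80 + (-20) - 78 + 17 - 14 = -42

-42 dB


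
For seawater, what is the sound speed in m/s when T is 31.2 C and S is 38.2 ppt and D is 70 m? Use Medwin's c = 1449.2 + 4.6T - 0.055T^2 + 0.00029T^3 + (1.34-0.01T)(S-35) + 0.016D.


1552.4 m/s


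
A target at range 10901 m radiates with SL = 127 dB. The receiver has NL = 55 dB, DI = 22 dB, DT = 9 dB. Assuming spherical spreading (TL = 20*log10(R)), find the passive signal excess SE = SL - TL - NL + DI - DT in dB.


Step 1: TL = 20*log10(10901) = 80.75 dB
Step 2: SE = 127 - 80.75 - 55 + 22 - 9 = 4.25

4.25 dB


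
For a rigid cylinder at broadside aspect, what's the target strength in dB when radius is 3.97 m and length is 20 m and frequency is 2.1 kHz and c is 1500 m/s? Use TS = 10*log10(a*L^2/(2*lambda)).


lambda = 1500/2100 = 0.71429 m
TS = 10*log10(3.97*20^2/(2*0.71429)) = 30.46

30.46 dB


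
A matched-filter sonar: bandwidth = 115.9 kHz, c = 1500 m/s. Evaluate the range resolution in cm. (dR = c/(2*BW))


dR = c/(2*BW) = 1500 / (2 * 115.9e3) = 0.0065 m = 0.65 cm

0.65 cm


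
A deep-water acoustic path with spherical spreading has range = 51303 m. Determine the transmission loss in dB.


94.2 dB


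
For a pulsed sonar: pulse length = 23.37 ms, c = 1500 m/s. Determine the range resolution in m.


17.5275 m


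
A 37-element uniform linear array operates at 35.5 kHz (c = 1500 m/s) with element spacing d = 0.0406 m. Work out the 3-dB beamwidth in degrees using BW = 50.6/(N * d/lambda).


Step 1: lambda = 1500/35500 = 0.04225 m
Step 2: d/lambda = 0.0406/0.04225 = 0.9609
Step 3: BW = 50.6/(N * d/lambda) = 50.6/(37 * 0.9609) = 1.42

1.42 deg


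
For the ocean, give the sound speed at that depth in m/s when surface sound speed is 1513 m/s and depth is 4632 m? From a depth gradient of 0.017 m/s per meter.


1591.744 m/s


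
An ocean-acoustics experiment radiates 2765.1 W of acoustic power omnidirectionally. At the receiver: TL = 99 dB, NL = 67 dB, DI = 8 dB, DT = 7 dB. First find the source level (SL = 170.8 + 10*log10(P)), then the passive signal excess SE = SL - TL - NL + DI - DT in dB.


Step 1: SL = 170.8 + 10*log10(2765.1) = 205.22 dB
Step 2: SE = SL - TL - NL + DI - DT = 205.22 - 99 - 67 + 8 - 7 = 40.22

40.22 dB


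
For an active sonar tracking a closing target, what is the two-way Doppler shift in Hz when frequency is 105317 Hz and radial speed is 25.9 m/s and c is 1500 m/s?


fd = 2*f*v/c = 2 * 105317 * 25.9 / 1500 = 3636.95

3636.95 Hz


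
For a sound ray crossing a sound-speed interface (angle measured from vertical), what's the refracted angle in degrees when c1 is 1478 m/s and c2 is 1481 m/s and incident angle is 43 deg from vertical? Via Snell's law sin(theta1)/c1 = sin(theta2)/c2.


sin(theta2) = (c2/c1)*sin(theta1) = (1481/1478)*sin(43 deg) = 0.68338
theta2 = arcsin(0.68338) = 43.11

43.11 deg
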